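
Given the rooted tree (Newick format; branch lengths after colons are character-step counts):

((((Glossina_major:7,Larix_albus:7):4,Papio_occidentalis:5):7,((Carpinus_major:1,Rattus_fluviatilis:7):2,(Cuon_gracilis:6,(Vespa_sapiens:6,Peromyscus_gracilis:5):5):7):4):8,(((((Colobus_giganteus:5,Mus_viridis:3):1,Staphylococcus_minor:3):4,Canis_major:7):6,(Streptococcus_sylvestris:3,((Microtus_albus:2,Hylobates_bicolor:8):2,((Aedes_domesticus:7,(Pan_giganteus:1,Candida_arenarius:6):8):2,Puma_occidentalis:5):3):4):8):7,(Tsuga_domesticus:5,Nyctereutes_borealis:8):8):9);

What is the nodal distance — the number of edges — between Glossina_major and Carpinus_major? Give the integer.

6

The MRCA of Glossina_major and Carpinus_major is the node subtending (((Glossina_major,Larix_albus),Papio_occidentalis),((Carpinus_major,Rattus_fluviatilis),(Cuon_gracilis,(Vespa_sapiens,Peromyscus_gracilis)))).
From Glossina_major up to that node: 3 branches. From Carpinus_major up to the same node: 3 branches. Total: 3 + 3 = 6.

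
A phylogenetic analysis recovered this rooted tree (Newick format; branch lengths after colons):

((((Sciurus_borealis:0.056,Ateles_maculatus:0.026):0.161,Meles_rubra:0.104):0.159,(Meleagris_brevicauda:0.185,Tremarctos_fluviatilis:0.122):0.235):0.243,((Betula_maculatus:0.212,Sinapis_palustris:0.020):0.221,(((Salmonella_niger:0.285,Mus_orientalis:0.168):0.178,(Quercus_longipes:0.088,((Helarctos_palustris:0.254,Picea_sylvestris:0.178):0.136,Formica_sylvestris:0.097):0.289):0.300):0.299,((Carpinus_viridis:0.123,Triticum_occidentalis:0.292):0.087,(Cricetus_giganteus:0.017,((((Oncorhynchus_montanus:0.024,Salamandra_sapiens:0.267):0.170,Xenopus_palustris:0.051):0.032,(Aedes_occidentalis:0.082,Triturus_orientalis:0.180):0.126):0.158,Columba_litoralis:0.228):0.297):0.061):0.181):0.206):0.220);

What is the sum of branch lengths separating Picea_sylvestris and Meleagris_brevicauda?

The path runs Picea_sylvestris → … → MRCA → … → Meleagris_brevicauda; the MRCA is the root of the tree.
Branch lengths along that path: 0.178 + 0.136 + 0.289 + 0.300 + 0.299 + 0.206 + 0.220 + 0.243 + 0.235 + 0.185 = 2.291.

2.291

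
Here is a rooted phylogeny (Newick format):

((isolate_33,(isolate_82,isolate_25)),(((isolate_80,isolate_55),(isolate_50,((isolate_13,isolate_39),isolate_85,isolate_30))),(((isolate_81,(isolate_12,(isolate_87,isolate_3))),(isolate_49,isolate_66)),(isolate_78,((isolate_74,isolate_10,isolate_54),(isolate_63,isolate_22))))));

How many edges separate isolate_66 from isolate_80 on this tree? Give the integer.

7

The MRCA of isolate_66 and isolate_80 is the node subtending (((isolate_80,isolate_55),(isolate_50,((isolate_13,isolate_39),isolate_85,isolate_30))),(((isolate_81,(isolate_12,(isolate_87,isolate_3))),(isolate_49,isolate_66)),(isolate_78,((isolate_74,isolate_10,isolate_54),(isolate_63,isolate_22))))).
From isolate_66 up to that node: 4 branches. From isolate_80 up to the same node: 3 branches. Total: 4 + 3 = 7.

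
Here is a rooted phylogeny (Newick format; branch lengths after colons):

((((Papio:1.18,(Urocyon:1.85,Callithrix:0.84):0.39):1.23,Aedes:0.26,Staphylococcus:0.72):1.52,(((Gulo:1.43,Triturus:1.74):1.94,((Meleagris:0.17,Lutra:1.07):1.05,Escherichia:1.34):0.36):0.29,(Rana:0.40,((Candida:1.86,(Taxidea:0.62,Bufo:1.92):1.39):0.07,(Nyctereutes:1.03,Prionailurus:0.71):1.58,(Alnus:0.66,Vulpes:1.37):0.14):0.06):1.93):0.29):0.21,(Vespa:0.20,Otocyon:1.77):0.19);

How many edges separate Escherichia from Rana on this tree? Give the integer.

5

The MRCA of Escherichia and Rana is the node subtending (((Gulo,Triturus),((Meleagris,Lutra),Escherichia)),(Rana,((Candida,(Taxidea,Bufo)),(Nyctereutes,Prionailurus),(Alnus,Vulpes)))).
From Escherichia up to that node: 3 branches. From Rana up to the same node: 2 branches. Total: 3 + 2 = 5.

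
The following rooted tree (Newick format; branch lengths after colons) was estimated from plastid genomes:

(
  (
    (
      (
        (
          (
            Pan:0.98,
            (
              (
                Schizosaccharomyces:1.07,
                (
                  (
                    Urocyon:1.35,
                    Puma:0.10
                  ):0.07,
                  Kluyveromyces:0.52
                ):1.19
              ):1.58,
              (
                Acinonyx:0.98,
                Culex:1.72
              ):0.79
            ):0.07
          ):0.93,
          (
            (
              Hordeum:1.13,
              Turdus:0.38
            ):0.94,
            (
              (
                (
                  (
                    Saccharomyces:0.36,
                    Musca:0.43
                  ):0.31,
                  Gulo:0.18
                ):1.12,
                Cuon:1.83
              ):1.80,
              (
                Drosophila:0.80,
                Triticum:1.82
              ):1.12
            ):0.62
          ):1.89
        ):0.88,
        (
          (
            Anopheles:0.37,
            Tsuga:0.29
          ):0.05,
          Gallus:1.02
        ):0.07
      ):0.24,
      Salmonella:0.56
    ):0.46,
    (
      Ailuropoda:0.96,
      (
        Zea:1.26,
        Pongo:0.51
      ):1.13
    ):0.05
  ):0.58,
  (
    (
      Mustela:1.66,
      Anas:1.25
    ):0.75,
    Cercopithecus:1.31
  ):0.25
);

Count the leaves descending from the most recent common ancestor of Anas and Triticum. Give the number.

25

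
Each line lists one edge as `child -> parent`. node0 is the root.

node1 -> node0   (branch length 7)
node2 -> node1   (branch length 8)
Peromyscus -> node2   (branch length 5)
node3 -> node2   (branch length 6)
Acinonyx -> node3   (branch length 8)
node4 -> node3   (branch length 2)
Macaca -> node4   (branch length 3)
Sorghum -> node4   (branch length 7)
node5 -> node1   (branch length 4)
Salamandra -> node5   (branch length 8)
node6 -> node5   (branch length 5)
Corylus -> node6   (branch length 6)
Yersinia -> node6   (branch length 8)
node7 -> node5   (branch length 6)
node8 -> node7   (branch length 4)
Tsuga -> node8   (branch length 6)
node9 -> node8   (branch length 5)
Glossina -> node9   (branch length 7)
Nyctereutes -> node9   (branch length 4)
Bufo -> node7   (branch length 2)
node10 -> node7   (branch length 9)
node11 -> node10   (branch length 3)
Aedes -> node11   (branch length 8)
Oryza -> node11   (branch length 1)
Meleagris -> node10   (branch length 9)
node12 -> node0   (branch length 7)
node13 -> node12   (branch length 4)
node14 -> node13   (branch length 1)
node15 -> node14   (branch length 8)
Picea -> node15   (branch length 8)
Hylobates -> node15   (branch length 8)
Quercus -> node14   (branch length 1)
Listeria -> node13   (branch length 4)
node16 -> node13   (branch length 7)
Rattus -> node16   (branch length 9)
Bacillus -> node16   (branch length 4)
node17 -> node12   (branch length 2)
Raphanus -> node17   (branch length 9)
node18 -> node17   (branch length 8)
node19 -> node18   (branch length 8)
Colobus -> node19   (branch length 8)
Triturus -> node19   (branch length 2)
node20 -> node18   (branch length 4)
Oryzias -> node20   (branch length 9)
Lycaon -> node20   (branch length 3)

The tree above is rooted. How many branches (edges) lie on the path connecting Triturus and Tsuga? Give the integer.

10

The MRCA of Triturus and Tsuga is the root of the tree.
From Triturus up to that node: 5 branches. From Tsuga up to the same node: 5 branches. Total: 5 + 5 = 10.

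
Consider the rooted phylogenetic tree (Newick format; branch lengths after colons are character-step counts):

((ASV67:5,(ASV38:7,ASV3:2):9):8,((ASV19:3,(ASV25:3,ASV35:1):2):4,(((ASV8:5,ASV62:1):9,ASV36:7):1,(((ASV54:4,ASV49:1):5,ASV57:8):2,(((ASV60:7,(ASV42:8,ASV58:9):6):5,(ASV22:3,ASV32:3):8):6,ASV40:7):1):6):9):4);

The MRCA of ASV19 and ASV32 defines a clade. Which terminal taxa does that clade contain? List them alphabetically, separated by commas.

ASV19, ASV22, ASV25, ASV32, ASV35, ASV36, ASV40, ASV42, ASV49, ASV54, ASV57, ASV58, ASV60, ASV62, ASV8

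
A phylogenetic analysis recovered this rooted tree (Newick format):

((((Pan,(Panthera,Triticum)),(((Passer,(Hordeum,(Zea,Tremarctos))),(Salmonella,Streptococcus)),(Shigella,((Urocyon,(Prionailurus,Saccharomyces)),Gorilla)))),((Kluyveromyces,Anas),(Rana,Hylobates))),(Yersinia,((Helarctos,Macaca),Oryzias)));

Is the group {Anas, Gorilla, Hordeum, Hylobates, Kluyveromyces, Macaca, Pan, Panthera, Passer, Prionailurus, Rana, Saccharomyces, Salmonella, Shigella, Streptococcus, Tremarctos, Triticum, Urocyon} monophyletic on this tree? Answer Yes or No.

The MRCA of the listed taxa is the root, so the smallest clade containing them is the whole tree.
That clade also contains Helarctos, Oryzias, Yersinia, Zea, which are not in the proposed group, so the group is not monophyletic.

No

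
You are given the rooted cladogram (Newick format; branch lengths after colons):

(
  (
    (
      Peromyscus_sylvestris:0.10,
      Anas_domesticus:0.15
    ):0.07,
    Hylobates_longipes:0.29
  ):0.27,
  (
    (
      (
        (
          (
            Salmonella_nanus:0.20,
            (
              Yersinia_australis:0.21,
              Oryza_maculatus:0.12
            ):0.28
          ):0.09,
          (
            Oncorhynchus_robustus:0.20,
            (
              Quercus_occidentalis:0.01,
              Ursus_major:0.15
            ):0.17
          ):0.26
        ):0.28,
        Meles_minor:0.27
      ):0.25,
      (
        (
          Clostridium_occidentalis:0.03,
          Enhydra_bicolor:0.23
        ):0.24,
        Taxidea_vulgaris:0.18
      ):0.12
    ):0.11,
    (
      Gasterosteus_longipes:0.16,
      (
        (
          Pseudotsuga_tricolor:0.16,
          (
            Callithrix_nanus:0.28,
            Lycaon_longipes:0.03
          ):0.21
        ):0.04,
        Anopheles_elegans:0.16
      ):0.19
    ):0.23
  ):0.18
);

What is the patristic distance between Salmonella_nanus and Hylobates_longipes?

1.67

The path runs Salmonella_nanus → … → MRCA → … → Hylobates_longipes; the MRCA is the root of the tree.
Branch lengths along that path: 0.20 + 0.09 + 0.28 + 0.25 + 0.11 + 0.18 + 0.27 + 0.29 = 1.67.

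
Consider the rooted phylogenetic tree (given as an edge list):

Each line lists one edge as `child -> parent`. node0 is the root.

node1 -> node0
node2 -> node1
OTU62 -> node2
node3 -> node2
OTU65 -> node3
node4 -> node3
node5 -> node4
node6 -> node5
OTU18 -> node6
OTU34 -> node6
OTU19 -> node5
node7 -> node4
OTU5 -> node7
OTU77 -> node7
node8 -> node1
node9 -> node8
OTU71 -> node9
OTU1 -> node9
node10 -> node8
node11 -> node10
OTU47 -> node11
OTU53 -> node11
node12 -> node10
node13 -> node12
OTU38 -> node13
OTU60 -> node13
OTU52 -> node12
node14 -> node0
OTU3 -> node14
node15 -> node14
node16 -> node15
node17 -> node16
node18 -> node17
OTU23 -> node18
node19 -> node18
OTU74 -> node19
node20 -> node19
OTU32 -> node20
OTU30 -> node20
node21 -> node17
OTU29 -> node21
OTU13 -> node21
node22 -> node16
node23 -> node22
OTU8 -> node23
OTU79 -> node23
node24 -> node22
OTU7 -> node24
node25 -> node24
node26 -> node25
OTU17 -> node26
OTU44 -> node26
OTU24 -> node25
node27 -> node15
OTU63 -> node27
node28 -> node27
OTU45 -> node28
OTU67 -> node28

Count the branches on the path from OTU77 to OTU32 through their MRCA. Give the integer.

14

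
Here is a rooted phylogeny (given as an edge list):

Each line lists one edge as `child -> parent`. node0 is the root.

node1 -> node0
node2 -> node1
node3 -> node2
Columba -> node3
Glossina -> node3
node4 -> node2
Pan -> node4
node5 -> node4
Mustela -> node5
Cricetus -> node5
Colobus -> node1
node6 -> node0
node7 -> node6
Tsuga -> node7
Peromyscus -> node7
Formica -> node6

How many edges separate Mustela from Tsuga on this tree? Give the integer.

8

The MRCA of Mustela and Tsuga is the root of the tree.
From Mustela up to that node: 5 branches. From Tsuga up to the same node: 3 branches. Total: 5 + 3 = 8.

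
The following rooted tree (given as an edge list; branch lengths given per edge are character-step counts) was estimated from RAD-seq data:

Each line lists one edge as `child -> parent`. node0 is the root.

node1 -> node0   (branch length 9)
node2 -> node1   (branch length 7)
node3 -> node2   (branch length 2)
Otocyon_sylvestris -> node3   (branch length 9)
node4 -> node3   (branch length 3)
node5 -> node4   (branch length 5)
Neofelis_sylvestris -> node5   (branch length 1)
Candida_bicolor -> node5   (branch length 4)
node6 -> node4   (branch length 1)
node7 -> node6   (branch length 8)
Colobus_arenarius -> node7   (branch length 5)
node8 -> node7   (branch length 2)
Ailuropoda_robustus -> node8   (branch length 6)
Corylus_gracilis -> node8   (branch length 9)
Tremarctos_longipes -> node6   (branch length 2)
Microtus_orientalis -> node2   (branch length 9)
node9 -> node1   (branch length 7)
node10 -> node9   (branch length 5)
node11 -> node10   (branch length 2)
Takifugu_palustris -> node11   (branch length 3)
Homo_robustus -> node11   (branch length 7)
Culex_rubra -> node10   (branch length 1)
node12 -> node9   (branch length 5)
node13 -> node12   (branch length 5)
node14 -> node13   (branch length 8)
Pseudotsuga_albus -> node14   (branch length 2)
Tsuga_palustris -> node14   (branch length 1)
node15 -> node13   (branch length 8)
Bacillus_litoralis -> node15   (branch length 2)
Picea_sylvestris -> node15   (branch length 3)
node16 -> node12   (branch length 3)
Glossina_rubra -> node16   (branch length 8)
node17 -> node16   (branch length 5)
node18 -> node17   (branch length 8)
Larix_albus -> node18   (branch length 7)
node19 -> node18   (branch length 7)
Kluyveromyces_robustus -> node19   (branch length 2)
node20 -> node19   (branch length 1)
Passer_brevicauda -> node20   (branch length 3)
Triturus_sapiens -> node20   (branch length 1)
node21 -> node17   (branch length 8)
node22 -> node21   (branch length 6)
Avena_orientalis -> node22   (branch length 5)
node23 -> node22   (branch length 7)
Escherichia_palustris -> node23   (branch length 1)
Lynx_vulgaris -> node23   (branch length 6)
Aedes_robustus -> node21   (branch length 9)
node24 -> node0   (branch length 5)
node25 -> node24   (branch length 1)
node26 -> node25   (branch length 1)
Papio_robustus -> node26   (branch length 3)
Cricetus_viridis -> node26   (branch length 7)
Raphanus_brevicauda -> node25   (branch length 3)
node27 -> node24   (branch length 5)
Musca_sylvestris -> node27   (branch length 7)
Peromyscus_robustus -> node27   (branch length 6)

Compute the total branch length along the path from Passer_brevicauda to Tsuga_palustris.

The path runs Passer_brevicauda → … → MRCA → … → Tsuga_palustris; the MRCA is the node subtending (((Pseudotsuga_albus,Tsuga_palustris),(Bacillus_litoralis,Picea_sylvestris)),(Glossina_rubra,((Larix_albus,(Kluyveromyces_robustus,(Passer_brevicauda,Triturus_sapiens))),((Avena_orientalis,(Escherichia_palustris,Lynx_vulgaris)),Aedes_robustus)))).
Branch lengths along that path: 3 + 1 + 7 + 8 + 5 + 3 + 5 + 8 + 1 = 41.

41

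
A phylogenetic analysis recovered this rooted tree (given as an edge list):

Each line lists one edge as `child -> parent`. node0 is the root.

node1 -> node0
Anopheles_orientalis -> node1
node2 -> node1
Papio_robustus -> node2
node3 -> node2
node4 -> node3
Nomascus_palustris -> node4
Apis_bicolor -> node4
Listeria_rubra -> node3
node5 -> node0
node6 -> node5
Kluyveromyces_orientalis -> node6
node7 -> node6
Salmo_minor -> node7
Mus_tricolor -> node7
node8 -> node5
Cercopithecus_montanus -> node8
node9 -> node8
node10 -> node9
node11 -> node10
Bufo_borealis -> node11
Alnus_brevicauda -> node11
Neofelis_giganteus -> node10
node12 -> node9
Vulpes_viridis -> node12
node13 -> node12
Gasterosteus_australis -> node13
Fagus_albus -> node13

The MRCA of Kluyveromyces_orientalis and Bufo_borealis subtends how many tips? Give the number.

10

The MRCA of Kluyveromyces_orientalis and Bufo_borealis is the node subtending ((Kluyveromyces_orientalis,(Salmo_minor,Mus_tricolor)),(Cercopithecus_montanus,(((Bufo_borealis,Alnus_brevicauda),Neofelis_giganteus),(Vulpes_viridis,(Gasterosteus_australis,Fagus_albus))))).
That clade contains 10 terminal taxa: Alnus_brevicauda, Bufo_borealis, Cercopithecus_montanus, Fagus_albus, Gasterosteus_australis, Kluyveromyces_orientalis, Mus_tricolor, Neofelis_giganteus, Salmo_minor, Vulpes_viridis.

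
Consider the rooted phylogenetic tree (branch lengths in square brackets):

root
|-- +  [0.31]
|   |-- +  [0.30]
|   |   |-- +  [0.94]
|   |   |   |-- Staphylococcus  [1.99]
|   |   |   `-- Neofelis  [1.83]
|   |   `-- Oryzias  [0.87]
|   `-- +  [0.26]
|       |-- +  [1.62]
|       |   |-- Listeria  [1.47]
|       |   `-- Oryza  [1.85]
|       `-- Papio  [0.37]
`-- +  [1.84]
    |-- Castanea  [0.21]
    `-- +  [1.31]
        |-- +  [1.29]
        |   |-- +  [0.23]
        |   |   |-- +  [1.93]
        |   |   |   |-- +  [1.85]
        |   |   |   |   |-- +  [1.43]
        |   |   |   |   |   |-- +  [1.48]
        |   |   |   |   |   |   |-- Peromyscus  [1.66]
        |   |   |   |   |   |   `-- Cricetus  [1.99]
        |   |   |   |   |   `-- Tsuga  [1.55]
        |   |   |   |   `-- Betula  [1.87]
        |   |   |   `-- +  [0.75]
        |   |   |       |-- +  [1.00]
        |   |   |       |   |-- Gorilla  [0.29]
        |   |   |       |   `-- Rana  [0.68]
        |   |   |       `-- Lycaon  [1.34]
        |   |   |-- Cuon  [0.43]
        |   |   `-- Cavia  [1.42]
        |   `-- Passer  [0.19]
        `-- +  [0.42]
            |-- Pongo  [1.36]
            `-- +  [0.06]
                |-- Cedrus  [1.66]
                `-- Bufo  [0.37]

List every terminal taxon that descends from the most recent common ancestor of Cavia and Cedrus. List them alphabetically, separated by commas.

Betula, Bufo, Cavia, Cedrus, Cricetus, Cuon, Gorilla, Lycaon, Passer, Peromyscus, Pongo, Rana, Tsuga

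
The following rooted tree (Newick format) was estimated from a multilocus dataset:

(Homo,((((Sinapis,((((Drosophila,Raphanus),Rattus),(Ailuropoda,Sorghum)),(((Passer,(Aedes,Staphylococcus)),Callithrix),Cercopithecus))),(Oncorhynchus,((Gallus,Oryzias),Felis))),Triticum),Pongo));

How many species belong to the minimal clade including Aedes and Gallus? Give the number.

The MRCA of Aedes and Gallus is the node subtending ((Sinapis,((((Drosophila,Raphanus),Rattus),(Ailuropoda,Sorghum)),(((Passer,(Aedes,Staphylococcus)),Callithrix),Cercopithecus))),(Oncorhynchus,((Gallus,Oryzias),Felis))).
That clade contains 15 terminal taxa: Aedes, Ailuropoda, Callithrix, Cercopithecus, Drosophila, Felis, Gallus, Oncorhynchus, Oryzias, Passer, Raphanus, Rattus, Sinapis, Sorghum, Staphylococcus.

15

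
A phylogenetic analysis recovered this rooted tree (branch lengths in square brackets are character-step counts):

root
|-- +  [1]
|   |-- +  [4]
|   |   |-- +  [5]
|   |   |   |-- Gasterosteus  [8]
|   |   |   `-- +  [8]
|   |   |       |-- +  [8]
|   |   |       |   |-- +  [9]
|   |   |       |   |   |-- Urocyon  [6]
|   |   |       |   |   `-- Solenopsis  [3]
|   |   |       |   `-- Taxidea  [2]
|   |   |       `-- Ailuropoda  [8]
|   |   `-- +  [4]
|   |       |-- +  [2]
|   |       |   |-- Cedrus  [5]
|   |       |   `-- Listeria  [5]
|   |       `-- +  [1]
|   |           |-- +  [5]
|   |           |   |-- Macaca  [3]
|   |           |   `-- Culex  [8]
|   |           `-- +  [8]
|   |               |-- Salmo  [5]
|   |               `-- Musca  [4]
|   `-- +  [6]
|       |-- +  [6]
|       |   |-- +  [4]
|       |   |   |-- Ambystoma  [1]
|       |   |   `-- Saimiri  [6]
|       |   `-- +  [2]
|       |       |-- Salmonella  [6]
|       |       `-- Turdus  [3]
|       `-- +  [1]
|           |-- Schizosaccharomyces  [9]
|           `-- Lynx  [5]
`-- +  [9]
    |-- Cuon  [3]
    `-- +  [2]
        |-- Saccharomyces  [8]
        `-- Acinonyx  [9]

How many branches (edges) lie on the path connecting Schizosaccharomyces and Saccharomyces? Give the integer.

The MRCA of Schizosaccharomyces and Saccharomyces is the root of the tree.
From Schizosaccharomyces up to that node: 4 branches. From Saccharomyces up to the same node: 3 branches. Total: 4 + 3 = 7.

7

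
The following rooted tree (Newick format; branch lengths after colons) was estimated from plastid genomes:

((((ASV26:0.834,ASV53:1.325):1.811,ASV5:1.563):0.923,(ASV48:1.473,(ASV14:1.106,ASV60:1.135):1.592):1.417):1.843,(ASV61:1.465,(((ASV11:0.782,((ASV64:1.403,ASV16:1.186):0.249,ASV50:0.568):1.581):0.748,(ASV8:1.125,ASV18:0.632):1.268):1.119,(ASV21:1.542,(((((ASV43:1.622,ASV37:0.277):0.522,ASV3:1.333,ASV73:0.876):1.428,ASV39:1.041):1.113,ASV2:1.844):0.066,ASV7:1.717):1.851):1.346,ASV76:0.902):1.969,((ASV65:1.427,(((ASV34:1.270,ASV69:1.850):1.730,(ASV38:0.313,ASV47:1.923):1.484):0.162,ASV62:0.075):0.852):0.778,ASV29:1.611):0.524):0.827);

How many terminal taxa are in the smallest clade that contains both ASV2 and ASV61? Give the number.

23

The MRCA of ASV2 and ASV61 is the node subtending (ASV61,(((ASV11,((ASV64,ASV16),ASV50)),(ASV8,ASV18)),(ASV21,(((((ASV43,ASV37),ASV3,ASV73),ASV39),ASV2),ASV7)),ASV76),((ASV65,(((ASV34,ASV69),(ASV38,ASV47)),ASV62)),ASV29)).
That clade contains 23 terminal taxa: ASV11, ASV16, ASV18, ASV2, ASV21, ASV29, ASV3, ASV34, ASV37, ASV38, ASV39, ASV43, ASV47, ASV50, ASV61, ASV62, ASV64, ASV65, ASV69, ASV7, ASV73, ASV76, ASV8.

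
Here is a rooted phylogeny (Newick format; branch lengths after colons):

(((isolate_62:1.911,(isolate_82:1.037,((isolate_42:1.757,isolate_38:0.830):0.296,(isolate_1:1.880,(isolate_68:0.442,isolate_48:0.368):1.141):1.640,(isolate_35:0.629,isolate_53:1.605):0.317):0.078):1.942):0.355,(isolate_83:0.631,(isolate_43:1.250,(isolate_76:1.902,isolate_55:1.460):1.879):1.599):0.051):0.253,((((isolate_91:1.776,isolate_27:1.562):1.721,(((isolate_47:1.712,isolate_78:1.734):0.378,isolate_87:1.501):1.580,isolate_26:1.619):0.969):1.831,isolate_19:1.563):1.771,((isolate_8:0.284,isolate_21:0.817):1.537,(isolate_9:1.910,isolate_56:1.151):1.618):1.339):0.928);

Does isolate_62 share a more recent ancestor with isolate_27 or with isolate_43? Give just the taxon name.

isolate_43

The MRCA of isolate_62 and isolate_43 subtends ((isolate_62,(isolate_82,((isolate_42,isolate_38),(isolate_1,(isolate_68,isolate_48)),(isolate_35,isolate_53)))),(isolate_83,(isolate_43,(isolate_76,isolate_55)))) (13 taxa).
The MRCA of isolate_62 and isolate_27 is the root, subtending the entire tree (24 taxa).
The first is nested inside the second, so isolate_62 shares a more recent common ancestor with isolate_43.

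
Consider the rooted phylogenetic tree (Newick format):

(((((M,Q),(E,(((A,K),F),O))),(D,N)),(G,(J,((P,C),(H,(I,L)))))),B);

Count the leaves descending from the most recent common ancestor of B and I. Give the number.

The MRCA of B and I is the root, so the clade is the entire tree.
That clade contains 17 terminal taxa: A, B, C, D, E, F, G, H, I, J, K, L, M, N, O, P, Q.

17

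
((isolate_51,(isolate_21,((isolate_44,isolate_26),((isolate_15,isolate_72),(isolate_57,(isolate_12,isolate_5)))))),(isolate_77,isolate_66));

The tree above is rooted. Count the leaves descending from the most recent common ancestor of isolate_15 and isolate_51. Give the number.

The MRCA of isolate_15 and isolate_51 is the node subtending (isolate_51,(isolate_21,((isolate_44,isolate_26),((isolate_15,isolate_72),(isolate_57,(isolate_12,isolate_5)))))).
That clade contains 9 terminal taxa: isolate_12, isolate_15, isolate_21, isolate_26, isolate_44, isolate_5, isolate_51, isolate_57, isolate_72.

9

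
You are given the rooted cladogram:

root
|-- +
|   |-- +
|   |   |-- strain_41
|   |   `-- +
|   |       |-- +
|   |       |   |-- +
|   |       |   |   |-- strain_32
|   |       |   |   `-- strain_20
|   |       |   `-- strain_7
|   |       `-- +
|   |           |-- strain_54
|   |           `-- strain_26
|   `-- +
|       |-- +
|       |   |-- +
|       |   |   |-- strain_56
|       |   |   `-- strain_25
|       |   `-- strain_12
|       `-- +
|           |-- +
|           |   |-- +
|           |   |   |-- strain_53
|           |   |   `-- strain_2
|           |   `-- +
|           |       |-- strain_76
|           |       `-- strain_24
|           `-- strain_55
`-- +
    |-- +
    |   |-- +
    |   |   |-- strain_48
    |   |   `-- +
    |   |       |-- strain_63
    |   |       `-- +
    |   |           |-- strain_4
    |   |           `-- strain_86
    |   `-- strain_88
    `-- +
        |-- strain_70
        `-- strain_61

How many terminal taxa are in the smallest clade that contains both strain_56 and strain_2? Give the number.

8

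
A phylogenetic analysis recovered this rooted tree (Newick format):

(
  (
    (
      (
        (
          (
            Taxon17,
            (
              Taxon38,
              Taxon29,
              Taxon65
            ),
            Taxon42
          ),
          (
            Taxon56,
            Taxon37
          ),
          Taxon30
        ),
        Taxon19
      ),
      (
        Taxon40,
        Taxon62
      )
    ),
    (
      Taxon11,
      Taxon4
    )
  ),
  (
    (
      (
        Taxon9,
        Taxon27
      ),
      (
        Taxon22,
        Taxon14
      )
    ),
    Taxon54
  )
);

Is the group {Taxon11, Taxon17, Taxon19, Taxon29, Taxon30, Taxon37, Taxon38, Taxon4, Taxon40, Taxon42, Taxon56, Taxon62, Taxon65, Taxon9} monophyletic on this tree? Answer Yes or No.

The MRCA of the listed taxa is the root, so the smallest clade containing them is the whole tree.
That clade also contains Taxon14, Taxon22, Taxon27, Taxon54, which are not in the proposed group, so the group is not monophyletic.

No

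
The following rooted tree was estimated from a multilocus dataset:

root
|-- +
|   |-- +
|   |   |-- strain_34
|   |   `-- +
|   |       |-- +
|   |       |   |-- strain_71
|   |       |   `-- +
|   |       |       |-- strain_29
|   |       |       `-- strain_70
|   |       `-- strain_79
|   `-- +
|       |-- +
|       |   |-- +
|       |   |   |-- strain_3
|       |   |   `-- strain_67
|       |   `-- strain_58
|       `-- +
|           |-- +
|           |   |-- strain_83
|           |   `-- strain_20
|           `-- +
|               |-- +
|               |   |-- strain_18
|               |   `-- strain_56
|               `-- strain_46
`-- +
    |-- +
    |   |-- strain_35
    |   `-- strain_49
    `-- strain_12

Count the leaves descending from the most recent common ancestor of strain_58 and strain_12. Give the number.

16

The MRCA of strain_58 and strain_12 is the root, so the clade is the entire tree.
That clade contains 16 terminal taxa: strain_12, strain_18, strain_20, strain_29, strain_3, strain_34, strain_35, strain_46, strain_49, strain_56, strain_58, strain_67, strain_70, strain_71, strain_79, strain_83.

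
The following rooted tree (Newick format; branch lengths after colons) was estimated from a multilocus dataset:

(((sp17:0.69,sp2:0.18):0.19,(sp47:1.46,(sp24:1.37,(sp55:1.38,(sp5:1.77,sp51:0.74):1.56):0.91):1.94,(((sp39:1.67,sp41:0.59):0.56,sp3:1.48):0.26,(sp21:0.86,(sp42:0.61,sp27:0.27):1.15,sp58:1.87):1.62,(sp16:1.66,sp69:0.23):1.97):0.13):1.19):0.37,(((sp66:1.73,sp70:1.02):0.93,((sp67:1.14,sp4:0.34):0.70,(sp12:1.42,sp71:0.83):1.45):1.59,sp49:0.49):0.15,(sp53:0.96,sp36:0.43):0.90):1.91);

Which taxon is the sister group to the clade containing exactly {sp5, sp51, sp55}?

The clade containing exactly {sp5, sp51, sp55} attaches to the tree at the node subtending (sp24,(sp55,(sp5,sp51))).
The other lineage descending from that same node — the sister group — is the single tip sp24.

sp24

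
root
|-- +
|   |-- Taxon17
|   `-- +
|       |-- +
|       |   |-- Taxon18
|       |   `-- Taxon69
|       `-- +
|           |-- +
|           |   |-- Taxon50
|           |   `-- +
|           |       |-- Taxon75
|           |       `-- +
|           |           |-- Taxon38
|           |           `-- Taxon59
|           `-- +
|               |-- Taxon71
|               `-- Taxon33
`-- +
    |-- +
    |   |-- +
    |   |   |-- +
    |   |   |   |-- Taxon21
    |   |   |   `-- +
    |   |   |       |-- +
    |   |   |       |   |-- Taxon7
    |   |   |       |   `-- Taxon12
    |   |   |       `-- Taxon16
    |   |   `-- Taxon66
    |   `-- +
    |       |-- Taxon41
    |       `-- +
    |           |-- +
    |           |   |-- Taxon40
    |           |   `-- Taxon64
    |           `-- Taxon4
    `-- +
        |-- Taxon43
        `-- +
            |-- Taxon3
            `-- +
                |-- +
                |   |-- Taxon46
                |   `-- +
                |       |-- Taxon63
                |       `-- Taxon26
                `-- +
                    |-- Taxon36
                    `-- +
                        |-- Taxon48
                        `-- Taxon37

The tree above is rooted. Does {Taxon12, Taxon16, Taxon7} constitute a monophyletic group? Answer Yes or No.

The most recent common ancestor of these taxa subtends ((Taxon7,Taxon12),Taxon16).
That clade has exactly 3 tips — every listed taxon and nothing else — so the group is monophyletic.

Yes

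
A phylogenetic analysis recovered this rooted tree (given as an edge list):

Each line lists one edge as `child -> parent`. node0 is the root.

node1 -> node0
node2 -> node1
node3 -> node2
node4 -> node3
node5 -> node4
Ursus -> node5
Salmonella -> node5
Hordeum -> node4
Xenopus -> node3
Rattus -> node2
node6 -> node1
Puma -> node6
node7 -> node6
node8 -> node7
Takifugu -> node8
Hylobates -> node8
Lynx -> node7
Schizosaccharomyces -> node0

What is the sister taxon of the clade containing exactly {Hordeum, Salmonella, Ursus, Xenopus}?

Rattus

The clade containing exactly {Hordeum, Salmonella, Ursus, Xenopus} attaches to the tree at the node subtending ((((Ursus,Salmonella),Hordeum),Xenopus),Rattus).
The other lineage descending from that same node — the sister group — is the single tip Rattus.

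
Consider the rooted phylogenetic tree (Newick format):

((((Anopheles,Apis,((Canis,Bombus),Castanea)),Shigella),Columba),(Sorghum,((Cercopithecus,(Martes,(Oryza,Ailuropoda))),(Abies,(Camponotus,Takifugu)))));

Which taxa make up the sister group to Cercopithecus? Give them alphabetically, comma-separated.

Ailuropoda, Martes, Oryza

Cercopithecus attaches to the tree at the node subtending (Cercopithecus,(Martes,(Oryza,Ailuropoda))).
The other lineage descending from that same node — the sister group — is (Martes,(Oryza,Ailuropoda)); its 3 tips in alphabetical order are the answer.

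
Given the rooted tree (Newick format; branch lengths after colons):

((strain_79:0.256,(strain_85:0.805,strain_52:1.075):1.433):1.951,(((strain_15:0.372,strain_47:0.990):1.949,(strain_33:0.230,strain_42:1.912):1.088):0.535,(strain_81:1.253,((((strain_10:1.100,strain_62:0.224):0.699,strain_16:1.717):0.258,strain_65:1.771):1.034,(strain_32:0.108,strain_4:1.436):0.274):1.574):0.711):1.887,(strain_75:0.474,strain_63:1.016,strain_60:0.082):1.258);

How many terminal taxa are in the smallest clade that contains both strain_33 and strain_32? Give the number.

11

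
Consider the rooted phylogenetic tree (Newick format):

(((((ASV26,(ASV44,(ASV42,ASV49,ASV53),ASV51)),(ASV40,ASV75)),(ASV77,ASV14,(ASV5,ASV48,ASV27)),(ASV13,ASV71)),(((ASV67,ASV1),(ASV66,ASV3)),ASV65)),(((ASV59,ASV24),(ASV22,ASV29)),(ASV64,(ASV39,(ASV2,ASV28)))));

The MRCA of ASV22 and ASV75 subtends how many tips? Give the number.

28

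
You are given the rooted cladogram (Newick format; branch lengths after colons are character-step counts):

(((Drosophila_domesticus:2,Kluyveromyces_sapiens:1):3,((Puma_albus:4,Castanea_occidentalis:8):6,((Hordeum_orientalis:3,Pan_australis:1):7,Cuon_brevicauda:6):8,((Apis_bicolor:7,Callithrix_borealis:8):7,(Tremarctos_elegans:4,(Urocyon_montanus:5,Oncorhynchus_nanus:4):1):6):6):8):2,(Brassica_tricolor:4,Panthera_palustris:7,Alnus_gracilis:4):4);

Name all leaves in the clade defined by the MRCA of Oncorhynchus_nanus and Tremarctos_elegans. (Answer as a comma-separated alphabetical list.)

Oncorhynchus_nanus, Tremarctos_elegans, Urocyon_montanus

Tracing Oncorhynchus_nanus: it sits inside (Urocyon_montanus,Oncorhynchus_nanus).
Tracing Tremarctos_elegans: it sits inside (Tremarctos_elegans,(Urocyon_montanus,Oncorhynchus_nanus)).
The smallest clade enclosing both is (Tremarctos_elegans,(Urocyon_montanus,Oncorhynchus_nanus)); the answer is its 3 terminal taxa in alphabetical order.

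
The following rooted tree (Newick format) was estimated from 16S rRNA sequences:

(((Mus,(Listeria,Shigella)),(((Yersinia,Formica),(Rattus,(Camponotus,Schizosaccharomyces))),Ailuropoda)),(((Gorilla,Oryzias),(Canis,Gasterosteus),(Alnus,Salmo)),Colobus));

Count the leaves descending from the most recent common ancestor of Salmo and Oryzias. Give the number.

The MRCA of Salmo and Oryzias is the node subtending ((Gorilla,Oryzias),(Canis,Gasterosteus),(Alnus,Salmo)).
That clade contains 6 terminal taxa: Alnus, Canis, Gasterosteus, Gorilla, Oryzias, Salmo.

6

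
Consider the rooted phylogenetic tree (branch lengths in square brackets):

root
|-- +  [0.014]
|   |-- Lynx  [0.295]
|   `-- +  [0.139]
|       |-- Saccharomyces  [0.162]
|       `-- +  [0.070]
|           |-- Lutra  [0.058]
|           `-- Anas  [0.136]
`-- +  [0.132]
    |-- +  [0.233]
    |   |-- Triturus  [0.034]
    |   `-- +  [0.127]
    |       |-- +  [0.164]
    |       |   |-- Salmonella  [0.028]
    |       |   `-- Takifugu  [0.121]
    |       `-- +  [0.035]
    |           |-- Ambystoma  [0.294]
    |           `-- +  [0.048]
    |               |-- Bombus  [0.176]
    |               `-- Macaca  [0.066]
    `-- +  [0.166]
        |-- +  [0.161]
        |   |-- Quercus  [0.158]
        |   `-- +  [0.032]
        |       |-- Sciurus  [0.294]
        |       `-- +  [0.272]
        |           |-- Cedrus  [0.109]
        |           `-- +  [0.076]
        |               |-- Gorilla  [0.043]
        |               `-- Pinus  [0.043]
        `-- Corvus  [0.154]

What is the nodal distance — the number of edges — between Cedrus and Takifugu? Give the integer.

9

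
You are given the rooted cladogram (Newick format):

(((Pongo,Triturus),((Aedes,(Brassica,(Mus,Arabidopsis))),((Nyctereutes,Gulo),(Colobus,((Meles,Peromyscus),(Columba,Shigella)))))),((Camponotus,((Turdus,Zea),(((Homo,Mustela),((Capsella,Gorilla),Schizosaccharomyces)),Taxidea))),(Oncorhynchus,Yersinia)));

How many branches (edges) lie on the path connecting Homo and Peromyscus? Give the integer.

The MRCA of Homo and Peromyscus is the root of the tree.
From Homo up to that node: 7 branches. From Peromyscus up to the same node: 7 branches. Total: 7 + 7 = 14.

14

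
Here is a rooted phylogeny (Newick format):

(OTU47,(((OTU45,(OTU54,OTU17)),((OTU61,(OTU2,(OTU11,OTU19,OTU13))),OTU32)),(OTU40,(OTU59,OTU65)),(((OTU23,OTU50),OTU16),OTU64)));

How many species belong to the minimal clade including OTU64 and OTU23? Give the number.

4

The MRCA of OTU64 and OTU23 is the node subtending (((OTU23,OTU50),OTU16),OTU64).
That clade contains 4 terminal taxa: OTU16, OTU23, OTU50, OTU64.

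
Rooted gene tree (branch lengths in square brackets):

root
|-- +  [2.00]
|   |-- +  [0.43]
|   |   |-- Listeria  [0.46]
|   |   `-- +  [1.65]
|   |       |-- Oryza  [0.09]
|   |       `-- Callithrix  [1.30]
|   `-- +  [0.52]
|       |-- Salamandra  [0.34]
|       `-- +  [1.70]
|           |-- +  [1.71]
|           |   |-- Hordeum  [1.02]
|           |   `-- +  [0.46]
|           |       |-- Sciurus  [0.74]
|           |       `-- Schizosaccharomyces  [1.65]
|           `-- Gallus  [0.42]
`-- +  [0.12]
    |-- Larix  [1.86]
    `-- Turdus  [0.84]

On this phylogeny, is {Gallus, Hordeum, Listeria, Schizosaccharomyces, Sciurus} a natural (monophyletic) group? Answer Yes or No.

No

The MRCA of the listed taxa subtends ((Listeria,(Oryza,Callithrix)),(Salamandra,((Hordeum,(Sciurus,Schizosaccharomyces)),Gallus))).
That clade also contains Callithrix, Oryza, Salamandra, which are not in the proposed group, so the group is not monophyletic.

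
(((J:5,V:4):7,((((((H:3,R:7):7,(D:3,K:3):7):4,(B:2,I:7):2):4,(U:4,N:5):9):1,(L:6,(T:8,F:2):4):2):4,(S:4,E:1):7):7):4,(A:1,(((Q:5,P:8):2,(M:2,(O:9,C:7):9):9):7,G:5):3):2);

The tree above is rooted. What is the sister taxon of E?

E attaches to the tree at the node subtending (S,E).
The other lineage descending from that same node — the sister group — is the single tip S.

S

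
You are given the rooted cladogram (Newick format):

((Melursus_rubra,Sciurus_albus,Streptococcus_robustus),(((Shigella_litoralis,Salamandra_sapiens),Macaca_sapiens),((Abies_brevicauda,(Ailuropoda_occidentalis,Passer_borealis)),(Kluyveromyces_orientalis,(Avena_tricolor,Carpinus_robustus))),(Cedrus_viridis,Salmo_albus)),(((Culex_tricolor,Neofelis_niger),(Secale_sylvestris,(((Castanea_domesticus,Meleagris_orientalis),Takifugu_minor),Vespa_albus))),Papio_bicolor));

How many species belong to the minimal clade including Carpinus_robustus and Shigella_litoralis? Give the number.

The MRCA of Carpinus_robustus and Shigella_litoralis is the node subtending (((Shigella_litoralis,Salamandra_sapiens),Macaca_sapiens),((Abies_brevicauda,(Ailuropoda_occidentalis,Passer_borealis)),(Kluyveromyces_orientalis,(Avena_tricolor,Carpinus_robustus))),(Cedrus_viridis,Salmo_albus)).
That clade contains 11 terminal taxa: Abies_brevicauda, Ailuropoda_occidentalis, Avena_tricolor, Carpinus_robustus, Cedrus_viridis, Kluyveromyces_orientalis, Macaca_sapiens, Passer_borealis, Salamandra_sapiens, Salmo_albus, Shigella_litoralis.

11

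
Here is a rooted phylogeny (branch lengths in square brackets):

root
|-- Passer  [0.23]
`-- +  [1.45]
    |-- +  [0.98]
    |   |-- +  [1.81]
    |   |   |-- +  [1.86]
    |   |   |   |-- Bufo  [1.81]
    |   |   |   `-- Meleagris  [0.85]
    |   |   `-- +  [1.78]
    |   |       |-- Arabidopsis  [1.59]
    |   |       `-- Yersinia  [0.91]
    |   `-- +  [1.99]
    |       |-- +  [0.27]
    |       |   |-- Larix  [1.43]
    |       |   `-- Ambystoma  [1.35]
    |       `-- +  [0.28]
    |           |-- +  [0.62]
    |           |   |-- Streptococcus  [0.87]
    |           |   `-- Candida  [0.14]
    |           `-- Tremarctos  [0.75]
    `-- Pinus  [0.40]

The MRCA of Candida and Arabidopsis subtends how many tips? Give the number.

The MRCA of Candida and Arabidopsis is the node subtending (((Bufo,Meleagris),(Arabidopsis,Yersinia)),((Larix,Ambystoma),((Streptococcus,Candida),Tremarctos))).
That clade contains 9 terminal taxa: Ambystoma, Arabidopsis, Bufo, Candida, Larix, Meleagris, Streptococcus, Tremarctos, Yersinia.

9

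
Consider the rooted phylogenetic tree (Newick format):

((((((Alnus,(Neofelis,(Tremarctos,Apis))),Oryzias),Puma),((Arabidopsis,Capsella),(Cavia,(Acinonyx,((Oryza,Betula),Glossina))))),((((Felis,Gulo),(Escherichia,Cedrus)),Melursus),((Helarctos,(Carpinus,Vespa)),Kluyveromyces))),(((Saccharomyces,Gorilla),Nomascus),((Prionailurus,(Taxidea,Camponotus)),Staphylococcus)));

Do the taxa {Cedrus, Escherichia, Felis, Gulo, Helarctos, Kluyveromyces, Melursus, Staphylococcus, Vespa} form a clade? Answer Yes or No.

No

The MRCA of the listed taxa is the root, so the smallest clade containing them is the whole tree.
That clade also contains Acinonyx, Alnus, Apis, Arabidopsis, Betula, Camponotus, Capsella, Carpinus, Cavia, Glossina, Gorilla, Neofelis, Nomascus, Oryza, Oryzias, Prionailurus, Puma, Saccharomyces, Taxidea, Tremarctos, which are not in the proposed group, so the group is not monophyletic.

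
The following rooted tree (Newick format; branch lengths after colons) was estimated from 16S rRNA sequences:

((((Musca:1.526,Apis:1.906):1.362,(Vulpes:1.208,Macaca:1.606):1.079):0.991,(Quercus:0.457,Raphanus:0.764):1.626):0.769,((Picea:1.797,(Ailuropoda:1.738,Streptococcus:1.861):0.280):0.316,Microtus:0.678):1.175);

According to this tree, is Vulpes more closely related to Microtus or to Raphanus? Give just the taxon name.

The MRCA of Vulpes and Raphanus subtends (((Musca,Apis),(Vulpes,Macaca)),(Quercus,Raphanus)) (6 taxa).
The MRCA of Vulpes and Microtus is the root, subtending the entire tree (10 taxa).
The first is nested inside the second, so Vulpes shares a more recent common ancestor with Raphanus.

Raphanus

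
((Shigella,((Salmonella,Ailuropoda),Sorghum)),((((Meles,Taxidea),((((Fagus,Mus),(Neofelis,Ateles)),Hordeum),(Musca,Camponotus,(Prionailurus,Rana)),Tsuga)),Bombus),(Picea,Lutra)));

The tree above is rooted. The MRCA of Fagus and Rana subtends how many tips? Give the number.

The MRCA of Fagus and Rana is the node subtending ((((Fagus,Mus),(Neofelis,Ateles)),Hordeum),(Musca,Camponotus,(Prionailurus,Rana)),Tsuga).
That clade contains 10 terminal taxa: Ateles, Camponotus, Fagus, Hordeum, Mus, Musca, Neofelis, Prionailurus, Rana, Tsuga.

10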